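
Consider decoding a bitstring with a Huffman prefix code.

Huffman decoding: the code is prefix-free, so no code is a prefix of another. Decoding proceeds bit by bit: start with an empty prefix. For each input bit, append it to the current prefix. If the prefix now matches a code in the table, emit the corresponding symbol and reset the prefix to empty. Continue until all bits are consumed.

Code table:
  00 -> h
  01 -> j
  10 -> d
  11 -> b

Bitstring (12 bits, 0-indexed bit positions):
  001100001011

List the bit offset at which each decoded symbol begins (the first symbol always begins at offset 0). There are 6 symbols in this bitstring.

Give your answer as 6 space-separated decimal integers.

Answer: 0 2 4 6 8 10

Derivation:
Bit 0: prefix='0' (no match yet)
Bit 1: prefix='00' -> emit 'h', reset
Bit 2: prefix='1' (no match yet)
Bit 3: prefix='11' -> emit 'b', reset
Bit 4: prefix='0' (no match yet)
Bit 5: prefix='00' -> emit 'h', reset
Bit 6: prefix='0' (no match yet)
Bit 7: prefix='00' -> emit 'h', reset
Bit 8: prefix='1' (no match yet)
Bit 9: prefix='10' -> emit 'd', reset
Bit 10: prefix='1' (no match yet)
Bit 11: prefix='11' -> emit 'b', reset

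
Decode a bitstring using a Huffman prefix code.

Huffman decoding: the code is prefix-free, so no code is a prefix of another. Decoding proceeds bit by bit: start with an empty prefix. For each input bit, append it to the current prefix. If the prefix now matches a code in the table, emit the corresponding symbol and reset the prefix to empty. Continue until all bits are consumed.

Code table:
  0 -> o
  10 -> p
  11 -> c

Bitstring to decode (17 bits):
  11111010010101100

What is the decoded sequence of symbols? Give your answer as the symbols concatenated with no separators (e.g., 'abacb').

Bit 0: prefix='1' (no match yet)
Bit 1: prefix='11' -> emit 'c', reset
Bit 2: prefix='1' (no match yet)
Bit 3: prefix='11' -> emit 'c', reset
Bit 4: prefix='1' (no match yet)
Bit 5: prefix='10' -> emit 'p', reset
Bit 6: prefix='1' (no match yet)
Bit 7: prefix='10' -> emit 'p', reset
Bit 8: prefix='0' -> emit 'o', reset
Bit 9: prefix='1' (no match yet)
Bit 10: prefix='10' -> emit 'p', reset
Bit 11: prefix='1' (no match yet)
Bit 12: prefix='10' -> emit 'p', reset
Bit 13: prefix='1' (no match yet)
Bit 14: prefix='11' -> emit 'c', reset
Bit 15: prefix='0' -> emit 'o', reset
Bit 16: prefix='0' -> emit 'o', reset

Answer: ccppoppcoo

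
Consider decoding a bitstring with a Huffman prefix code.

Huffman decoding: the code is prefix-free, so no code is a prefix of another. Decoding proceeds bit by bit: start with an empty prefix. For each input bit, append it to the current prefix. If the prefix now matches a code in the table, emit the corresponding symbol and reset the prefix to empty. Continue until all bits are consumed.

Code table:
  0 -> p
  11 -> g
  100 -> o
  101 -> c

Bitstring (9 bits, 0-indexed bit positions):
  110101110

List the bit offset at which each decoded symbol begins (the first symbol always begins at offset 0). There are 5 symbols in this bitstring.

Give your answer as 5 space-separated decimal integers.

Answer: 0 2 3 6 8

Derivation:
Bit 0: prefix='1' (no match yet)
Bit 1: prefix='11' -> emit 'g', reset
Bit 2: prefix='0' -> emit 'p', reset
Bit 3: prefix='1' (no match yet)
Bit 4: prefix='10' (no match yet)
Bit 5: prefix='101' -> emit 'c', reset
Bit 6: prefix='1' (no match yet)
Bit 7: prefix='11' -> emit 'g', reset
Bit 8: prefix='0' -> emit 'p', reset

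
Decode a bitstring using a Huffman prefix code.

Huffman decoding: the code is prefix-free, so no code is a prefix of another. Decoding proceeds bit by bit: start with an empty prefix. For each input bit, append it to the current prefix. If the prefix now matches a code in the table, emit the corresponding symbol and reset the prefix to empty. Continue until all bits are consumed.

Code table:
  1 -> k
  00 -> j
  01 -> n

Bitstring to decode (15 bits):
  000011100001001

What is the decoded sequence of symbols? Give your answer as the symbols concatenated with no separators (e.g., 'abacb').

Bit 0: prefix='0' (no match yet)
Bit 1: prefix='00' -> emit 'j', reset
Bit 2: prefix='0' (no match yet)
Bit 3: prefix='00' -> emit 'j', reset
Bit 4: prefix='1' -> emit 'k', reset
Bit 5: prefix='1' -> emit 'k', reset
Bit 6: prefix='1' -> emit 'k', reset
Bit 7: prefix='0' (no match yet)
Bit 8: prefix='00' -> emit 'j', reset
Bit 9: prefix='0' (no match yet)
Bit 10: prefix='00' -> emit 'j', reset
Bit 11: prefix='1' -> emit 'k', reset
Bit 12: prefix='0' (no match yet)
Bit 13: prefix='00' -> emit 'j', reset
Bit 14: prefix='1' -> emit 'k', reset

Answer: jjkkkjjkjk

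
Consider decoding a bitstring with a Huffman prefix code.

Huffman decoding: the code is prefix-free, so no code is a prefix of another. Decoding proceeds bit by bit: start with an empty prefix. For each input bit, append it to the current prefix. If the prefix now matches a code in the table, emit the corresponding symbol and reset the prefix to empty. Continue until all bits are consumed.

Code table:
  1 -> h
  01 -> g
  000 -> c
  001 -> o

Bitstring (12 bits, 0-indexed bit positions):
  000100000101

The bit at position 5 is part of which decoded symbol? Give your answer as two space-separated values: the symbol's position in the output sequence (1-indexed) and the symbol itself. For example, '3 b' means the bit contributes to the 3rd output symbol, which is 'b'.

Bit 0: prefix='0' (no match yet)
Bit 1: prefix='00' (no match yet)
Bit 2: prefix='000' -> emit 'c', reset
Bit 3: prefix='1' -> emit 'h', reset
Bit 4: prefix='0' (no match yet)
Bit 5: prefix='00' (no match yet)
Bit 6: prefix='000' -> emit 'c', reset
Bit 7: prefix='0' (no match yet)
Bit 8: prefix='00' (no match yet)
Bit 9: prefix='001' -> emit 'o', reset

Answer: 3 c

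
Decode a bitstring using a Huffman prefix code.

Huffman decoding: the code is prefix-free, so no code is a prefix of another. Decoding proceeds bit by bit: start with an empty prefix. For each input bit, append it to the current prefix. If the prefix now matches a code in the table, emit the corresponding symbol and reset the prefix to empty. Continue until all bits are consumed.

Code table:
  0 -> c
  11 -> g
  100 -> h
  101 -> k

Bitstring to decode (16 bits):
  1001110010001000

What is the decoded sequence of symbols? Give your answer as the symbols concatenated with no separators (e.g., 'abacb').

Bit 0: prefix='1' (no match yet)
Bit 1: prefix='10' (no match yet)
Bit 2: prefix='100' -> emit 'h', reset
Bit 3: prefix='1' (no match yet)
Bit 4: prefix='11' -> emit 'g', reset
Bit 5: prefix='1' (no match yet)
Bit 6: prefix='10' (no match yet)
Bit 7: prefix='100' -> emit 'h', reset
Bit 8: prefix='1' (no match yet)
Bit 9: prefix='10' (no match yet)
Bit 10: prefix='100' -> emit 'h', reset
Bit 11: prefix='0' -> emit 'c', reset
Bit 12: prefix='1' (no match yet)
Bit 13: prefix='10' (no match yet)
Bit 14: prefix='100' -> emit 'h', reset
Bit 15: prefix='0' -> emit 'c', reset

Answer: hghhchc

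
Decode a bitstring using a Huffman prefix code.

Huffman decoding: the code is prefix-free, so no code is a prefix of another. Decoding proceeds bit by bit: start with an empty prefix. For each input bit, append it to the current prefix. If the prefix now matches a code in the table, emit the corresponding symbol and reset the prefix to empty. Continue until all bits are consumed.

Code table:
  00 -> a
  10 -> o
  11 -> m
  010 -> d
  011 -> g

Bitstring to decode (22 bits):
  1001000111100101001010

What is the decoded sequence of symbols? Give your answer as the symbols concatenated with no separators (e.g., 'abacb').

Answer: odammaoodo

Derivation:
Bit 0: prefix='1' (no match yet)
Bit 1: prefix='10' -> emit 'o', reset
Bit 2: prefix='0' (no match yet)
Bit 3: prefix='01' (no match yet)
Bit 4: prefix='010' -> emit 'd', reset
Bit 5: prefix='0' (no match yet)
Bit 6: prefix='00' -> emit 'a', reset
Bit 7: prefix='1' (no match yet)
Bit 8: prefix='11' -> emit 'm', reset
Bit 9: prefix='1' (no match yet)
Bit 10: prefix='11' -> emit 'm', reset
Bit 11: prefix='0' (no match yet)
Bit 12: prefix='00' -> emit 'a', reset
Bit 13: prefix='1' (no match yet)
Bit 14: prefix='10' -> emit 'o', reset
Bit 15: prefix='1' (no match yet)
Bit 16: prefix='10' -> emit 'o', reset
Bit 17: prefix='0' (no match yet)
Bit 18: prefix='01' (no match yet)
Bit 19: prefix='010' -> emit 'd', reset
Bit 20: prefix='1' (no match yet)
Bit 21: prefix='10' -> emit 'o', reset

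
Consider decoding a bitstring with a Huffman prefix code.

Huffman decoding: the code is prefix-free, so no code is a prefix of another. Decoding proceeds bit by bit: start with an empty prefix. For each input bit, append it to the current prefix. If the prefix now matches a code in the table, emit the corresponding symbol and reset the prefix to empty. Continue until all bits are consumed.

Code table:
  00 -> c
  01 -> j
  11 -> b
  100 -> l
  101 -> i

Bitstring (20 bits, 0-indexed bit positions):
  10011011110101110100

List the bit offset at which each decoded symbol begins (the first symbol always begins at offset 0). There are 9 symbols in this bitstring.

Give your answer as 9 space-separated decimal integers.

Answer: 0 3 5 7 9 12 14 16 18

Derivation:
Bit 0: prefix='1' (no match yet)
Bit 1: prefix='10' (no match yet)
Bit 2: prefix='100' -> emit 'l', reset
Bit 3: prefix='1' (no match yet)
Bit 4: prefix='11' -> emit 'b', reset
Bit 5: prefix='0' (no match yet)
Bit 6: prefix='01' -> emit 'j', reset
Bit 7: prefix='1' (no match yet)
Bit 8: prefix='11' -> emit 'b', reset
Bit 9: prefix='1' (no match yet)
Bit 10: prefix='10' (no match yet)
Bit 11: prefix='101' -> emit 'i', reset
Bit 12: prefix='0' (no match yet)
Bit 13: prefix='01' -> emit 'j', reset
Bit 14: prefix='1' (no match yet)
Bit 15: prefix='11' -> emit 'b', reset
Bit 16: prefix='0' (no match yet)
Bit 17: prefix='01' -> emit 'j', reset
Bit 18: prefix='0' (no match yet)
Bit 19: prefix='00' -> emit 'c', reset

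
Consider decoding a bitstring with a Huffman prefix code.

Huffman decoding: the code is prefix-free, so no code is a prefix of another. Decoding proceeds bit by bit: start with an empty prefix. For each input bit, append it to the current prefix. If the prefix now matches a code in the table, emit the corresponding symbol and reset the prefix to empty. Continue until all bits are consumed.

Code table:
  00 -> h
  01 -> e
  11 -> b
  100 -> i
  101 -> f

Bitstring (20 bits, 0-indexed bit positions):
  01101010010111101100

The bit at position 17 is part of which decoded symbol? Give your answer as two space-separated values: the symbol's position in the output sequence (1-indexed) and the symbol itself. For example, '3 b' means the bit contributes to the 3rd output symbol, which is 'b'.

Bit 0: prefix='0' (no match yet)
Bit 1: prefix='01' -> emit 'e', reset
Bit 2: prefix='1' (no match yet)
Bit 3: prefix='10' (no match yet)
Bit 4: prefix='101' -> emit 'f', reset
Bit 5: prefix='0' (no match yet)
Bit 6: prefix='01' -> emit 'e', reset
Bit 7: prefix='0' (no match yet)
Bit 8: prefix='00' -> emit 'h', reset
Bit 9: prefix='1' (no match yet)
Bit 10: prefix='10' (no match yet)
Bit 11: prefix='101' -> emit 'f', reset
Bit 12: prefix='1' (no match yet)
Bit 13: prefix='11' -> emit 'b', reset
Bit 14: prefix='1' (no match yet)
Bit 15: prefix='10' (no match yet)
Bit 16: prefix='101' -> emit 'f', reset
Bit 17: prefix='1' (no match yet)
Bit 18: prefix='10' (no match yet)
Bit 19: prefix='100' -> emit 'i', reset

Answer: 8 i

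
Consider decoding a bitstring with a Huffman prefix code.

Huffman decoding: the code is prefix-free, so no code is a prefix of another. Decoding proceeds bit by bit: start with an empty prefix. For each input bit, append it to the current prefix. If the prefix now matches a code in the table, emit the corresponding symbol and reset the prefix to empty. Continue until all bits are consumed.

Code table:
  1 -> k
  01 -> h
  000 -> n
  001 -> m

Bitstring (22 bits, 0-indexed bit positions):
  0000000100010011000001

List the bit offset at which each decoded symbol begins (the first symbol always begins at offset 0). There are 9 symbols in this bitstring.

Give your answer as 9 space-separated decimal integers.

Bit 0: prefix='0' (no match yet)
Bit 1: prefix='00' (no match yet)
Bit 2: prefix='000' -> emit 'n', reset
Bit 3: prefix='0' (no match yet)
Bit 4: prefix='00' (no match yet)
Bit 5: prefix='000' -> emit 'n', reset
Bit 6: prefix='0' (no match yet)
Bit 7: prefix='01' -> emit 'h', reset
Bit 8: prefix='0' (no match yet)
Bit 9: prefix='00' (no match yet)
Bit 10: prefix='000' -> emit 'n', reset
Bit 11: prefix='1' -> emit 'k', reset
Bit 12: prefix='0' (no match yet)
Bit 13: prefix='00' (no match yet)
Bit 14: prefix='001' -> emit 'm', reset
Bit 15: prefix='1' -> emit 'k', reset
Bit 16: prefix='0' (no match yet)
Bit 17: prefix='00' (no match yet)
Bit 18: prefix='000' -> emit 'n', reset
Bit 19: prefix='0' (no match yet)
Bit 20: prefix='00' (no match yet)
Bit 21: prefix='001' -> emit 'm', reset

Answer: 0 3 6 8 11 12 15 16 19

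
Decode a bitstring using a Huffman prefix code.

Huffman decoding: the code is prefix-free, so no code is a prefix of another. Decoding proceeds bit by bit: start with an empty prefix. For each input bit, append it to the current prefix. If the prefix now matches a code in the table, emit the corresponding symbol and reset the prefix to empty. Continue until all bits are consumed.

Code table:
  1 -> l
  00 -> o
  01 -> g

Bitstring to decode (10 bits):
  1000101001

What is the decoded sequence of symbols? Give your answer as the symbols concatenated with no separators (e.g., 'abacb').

Bit 0: prefix='1' -> emit 'l', reset
Bit 1: prefix='0' (no match yet)
Bit 2: prefix='00' -> emit 'o', reset
Bit 3: prefix='0' (no match yet)
Bit 4: prefix='01' -> emit 'g', reset
Bit 5: prefix='0' (no match yet)
Bit 6: prefix='01' -> emit 'g', reset
Bit 7: prefix='0' (no match yet)
Bit 8: prefix='00' -> emit 'o', reset
Bit 9: prefix='1' -> emit 'l', reset

Answer: loggol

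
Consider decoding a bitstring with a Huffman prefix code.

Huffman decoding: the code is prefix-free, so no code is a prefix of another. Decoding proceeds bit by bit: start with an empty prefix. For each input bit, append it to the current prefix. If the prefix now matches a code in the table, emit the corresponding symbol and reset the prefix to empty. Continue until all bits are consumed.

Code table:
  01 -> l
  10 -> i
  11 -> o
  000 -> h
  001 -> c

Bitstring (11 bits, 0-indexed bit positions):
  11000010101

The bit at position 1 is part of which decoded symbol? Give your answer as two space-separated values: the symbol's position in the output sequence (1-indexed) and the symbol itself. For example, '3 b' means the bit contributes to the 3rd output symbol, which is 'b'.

Answer: 1 o

Derivation:
Bit 0: prefix='1' (no match yet)
Bit 1: prefix='11' -> emit 'o', reset
Bit 2: prefix='0' (no match yet)
Bit 3: prefix='00' (no match yet)
Bit 4: prefix='000' -> emit 'h', reset
Bit 5: prefix='0' (no match yet)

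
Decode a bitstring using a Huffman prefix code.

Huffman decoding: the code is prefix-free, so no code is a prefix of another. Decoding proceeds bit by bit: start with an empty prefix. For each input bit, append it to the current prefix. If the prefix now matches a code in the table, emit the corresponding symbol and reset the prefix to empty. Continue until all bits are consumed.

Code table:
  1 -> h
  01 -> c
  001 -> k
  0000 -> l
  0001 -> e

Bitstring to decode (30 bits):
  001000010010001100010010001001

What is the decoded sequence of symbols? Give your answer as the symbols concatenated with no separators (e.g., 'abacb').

Answer: klhkehekek

Derivation:
Bit 0: prefix='0' (no match yet)
Bit 1: prefix='00' (no match yet)
Bit 2: prefix='001' -> emit 'k', reset
Bit 3: prefix='0' (no match yet)
Bit 4: prefix='00' (no match yet)
Bit 5: prefix='000' (no match yet)
Bit 6: prefix='0000' -> emit 'l', reset
Bit 7: prefix='1' -> emit 'h', reset
Bit 8: prefix='0' (no match yet)
Bit 9: prefix='00' (no match yet)
Bit 10: prefix='001' -> emit 'k', reset
Bit 11: prefix='0' (no match yet)
Bit 12: prefix='00' (no match yet)
Bit 13: prefix='000' (no match yet)
Bit 14: prefix='0001' -> emit 'e', reset
Bit 15: prefix='1' -> emit 'h', reset
Bit 16: prefix='0' (no match yet)
Bit 17: prefix='00' (no match yet)
Bit 18: prefix='000' (no match yet)
Bit 19: prefix='0001' -> emit 'e', reset
Bit 20: prefix='0' (no match yet)
Bit 21: prefix='00' (no match yet)
Bit 22: prefix='001' -> emit 'k', reset
Bit 23: prefix='0' (no match yet)
Bit 24: prefix='00' (no match yet)
Bit 25: prefix='000' (no match yet)
Bit 26: prefix='0001' -> emit 'e', reset
Bit 27: prefix='0' (no match yet)
Bit 28: prefix='00' (no match yet)
Bit 29: prefix='001' -> emit 'k', reset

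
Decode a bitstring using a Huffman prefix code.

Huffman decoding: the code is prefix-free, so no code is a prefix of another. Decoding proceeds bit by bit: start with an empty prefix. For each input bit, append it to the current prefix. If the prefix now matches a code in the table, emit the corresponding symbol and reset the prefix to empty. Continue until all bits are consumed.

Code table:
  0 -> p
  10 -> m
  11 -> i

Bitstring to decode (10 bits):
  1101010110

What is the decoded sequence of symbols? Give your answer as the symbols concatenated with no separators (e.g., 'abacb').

Bit 0: prefix='1' (no match yet)
Bit 1: prefix='11' -> emit 'i', reset
Bit 2: prefix='0' -> emit 'p', reset
Bit 3: prefix='1' (no match yet)
Bit 4: prefix='10' -> emit 'm', reset
Bit 5: prefix='1' (no match yet)
Bit 6: prefix='10' -> emit 'm', reset
Bit 7: prefix='1' (no match yet)
Bit 8: prefix='11' -> emit 'i', reset
Bit 9: prefix='0' -> emit 'p', reset

Answer: ipmmip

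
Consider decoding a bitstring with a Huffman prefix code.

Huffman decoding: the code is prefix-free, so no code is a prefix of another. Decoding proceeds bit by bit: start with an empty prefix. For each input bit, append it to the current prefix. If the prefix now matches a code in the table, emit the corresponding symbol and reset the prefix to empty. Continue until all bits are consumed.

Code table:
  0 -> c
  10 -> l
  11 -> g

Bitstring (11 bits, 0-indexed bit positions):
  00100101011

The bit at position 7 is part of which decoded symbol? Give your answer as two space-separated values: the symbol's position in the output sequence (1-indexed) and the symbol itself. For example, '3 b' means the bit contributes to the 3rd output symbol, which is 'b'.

Answer: 6 l

Derivation:
Bit 0: prefix='0' -> emit 'c', reset
Bit 1: prefix='0' -> emit 'c', reset
Bit 2: prefix='1' (no match yet)
Bit 3: prefix='10' -> emit 'l', reset
Bit 4: prefix='0' -> emit 'c', reset
Bit 5: prefix='1' (no match yet)
Bit 6: prefix='10' -> emit 'l', reset
Bit 7: prefix='1' (no match yet)
Bit 8: prefix='10' -> emit 'l', reset
Bit 9: prefix='1' (no match yet)
Bit 10: prefix='11' -> emit 'g', reset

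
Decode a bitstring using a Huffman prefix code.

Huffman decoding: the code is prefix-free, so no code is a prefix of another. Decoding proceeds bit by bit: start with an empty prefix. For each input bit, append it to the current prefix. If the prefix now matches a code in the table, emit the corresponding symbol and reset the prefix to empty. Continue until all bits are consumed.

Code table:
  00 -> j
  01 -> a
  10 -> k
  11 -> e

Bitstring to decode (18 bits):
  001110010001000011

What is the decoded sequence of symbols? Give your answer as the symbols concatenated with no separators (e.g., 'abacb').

Bit 0: prefix='0' (no match yet)
Bit 1: prefix='00' -> emit 'j', reset
Bit 2: prefix='1' (no match yet)
Bit 3: prefix='11' -> emit 'e', reset
Bit 4: prefix='1' (no match yet)
Bit 5: prefix='10' -> emit 'k', reset
Bit 6: prefix='0' (no match yet)
Bit 7: prefix='01' -> emit 'a', reset
Bit 8: prefix='0' (no match yet)
Bit 9: prefix='00' -> emit 'j', reset
Bit 10: prefix='0' (no match yet)
Bit 11: prefix='01' -> emit 'a', reset
Bit 12: prefix='0' (no match yet)
Bit 13: prefix='00' -> emit 'j', reset
Bit 14: prefix='0' (no match yet)
Bit 15: prefix='00' -> emit 'j', reset
Bit 16: prefix='1' (no match yet)
Bit 17: prefix='11' -> emit 'e', reset

Answer: jekajajje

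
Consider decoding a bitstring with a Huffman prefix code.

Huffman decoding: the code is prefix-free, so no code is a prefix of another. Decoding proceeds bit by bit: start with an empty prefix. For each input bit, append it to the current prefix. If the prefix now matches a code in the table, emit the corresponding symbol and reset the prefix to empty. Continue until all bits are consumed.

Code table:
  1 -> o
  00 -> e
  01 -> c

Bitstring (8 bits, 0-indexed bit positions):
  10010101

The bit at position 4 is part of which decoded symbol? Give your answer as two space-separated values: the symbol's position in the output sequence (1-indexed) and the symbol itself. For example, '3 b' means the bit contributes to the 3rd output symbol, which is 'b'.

Bit 0: prefix='1' -> emit 'o', reset
Bit 1: prefix='0' (no match yet)
Bit 2: prefix='00' -> emit 'e', reset
Bit 3: prefix='1' -> emit 'o', reset
Bit 4: prefix='0' (no match yet)
Bit 5: prefix='01' -> emit 'c', reset
Bit 6: prefix='0' (no match yet)
Bit 7: prefix='01' -> emit 'c', reset

Answer: 4 c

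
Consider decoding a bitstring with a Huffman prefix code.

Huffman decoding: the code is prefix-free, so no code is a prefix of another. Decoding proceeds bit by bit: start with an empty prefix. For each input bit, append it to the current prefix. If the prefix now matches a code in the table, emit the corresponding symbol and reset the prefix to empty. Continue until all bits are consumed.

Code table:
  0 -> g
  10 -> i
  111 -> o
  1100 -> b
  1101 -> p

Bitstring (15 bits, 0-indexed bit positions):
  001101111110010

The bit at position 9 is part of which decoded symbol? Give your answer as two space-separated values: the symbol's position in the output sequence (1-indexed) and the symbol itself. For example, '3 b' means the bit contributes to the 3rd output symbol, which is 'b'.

Bit 0: prefix='0' -> emit 'g', reset
Bit 1: prefix='0' -> emit 'g', reset
Bit 2: prefix='1' (no match yet)
Bit 3: prefix='11' (no match yet)
Bit 4: prefix='110' (no match yet)
Bit 5: prefix='1101' -> emit 'p', reset
Bit 6: prefix='1' (no match yet)
Bit 7: prefix='11' (no match yet)
Bit 8: prefix='111' -> emit 'o', reset
Bit 9: prefix='1' (no match yet)
Bit 10: prefix='11' (no match yet)
Bit 11: prefix='110' (no match yet)
Bit 12: prefix='1100' -> emit 'b', reset
Bit 13: prefix='1' (no match yet)

Answer: 5 b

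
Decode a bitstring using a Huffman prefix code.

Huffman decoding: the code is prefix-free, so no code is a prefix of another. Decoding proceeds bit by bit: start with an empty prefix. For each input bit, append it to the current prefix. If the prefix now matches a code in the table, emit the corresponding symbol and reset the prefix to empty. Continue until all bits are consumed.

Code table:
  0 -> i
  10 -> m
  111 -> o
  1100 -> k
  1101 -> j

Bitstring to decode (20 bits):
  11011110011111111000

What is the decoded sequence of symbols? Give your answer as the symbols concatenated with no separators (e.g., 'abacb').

Answer: joiiooki

Derivation:
Bit 0: prefix='1' (no match yet)
Bit 1: prefix='11' (no match yet)
Bit 2: prefix='110' (no match yet)
Bit 3: prefix='1101' -> emit 'j', reset
Bit 4: prefix='1' (no match yet)
Bit 5: prefix='11' (no match yet)
Bit 6: prefix='111' -> emit 'o', reset
Bit 7: prefix='0' -> emit 'i', reset
Bit 8: prefix='0' -> emit 'i', reset
Bit 9: prefix='1' (no match yet)
Bit 10: prefix='11' (no match yet)
Bit 11: prefix='111' -> emit 'o', reset
Bit 12: prefix='1' (no match yet)
Bit 13: prefix='11' (no match yet)
Bit 14: prefix='111' -> emit 'o', reset
Bit 15: prefix='1' (no match yet)
Bit 16: prefix='11' (no match yet)
Bit 17: prefix='110' (no match yet)
Bit 18: prefix='1100' -> emit 'k', reset
Bit 19: prefix='0' -> emit 'i', reset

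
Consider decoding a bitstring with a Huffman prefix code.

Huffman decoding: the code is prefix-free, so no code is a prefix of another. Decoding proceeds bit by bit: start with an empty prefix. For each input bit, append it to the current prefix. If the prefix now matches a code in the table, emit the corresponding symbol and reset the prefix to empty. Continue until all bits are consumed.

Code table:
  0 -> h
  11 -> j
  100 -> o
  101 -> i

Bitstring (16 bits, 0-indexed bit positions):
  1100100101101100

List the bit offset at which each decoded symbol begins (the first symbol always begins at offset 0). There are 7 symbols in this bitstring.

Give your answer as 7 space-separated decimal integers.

Bit 0: prefix='1' (no match yet)
Bit 1: prefix='11' -> emit 'j', reset
Bit 2: prefix='0' -> emit 'h', reset
Bit 3: prefix='0' -> emit 'h', reset
Bit 4: prefix='1' (no match yet)
Bit 5: prefix='10' (no match yet)
Bit 6: prefix='100' -> emit 'o', reset
Bit 7: prefix='1' (no match yet)
Bit 8: prefix='10' (no match yet)
Bit 9: prefix='101' -> emit 'i', reset
Bit 10: prefix='1' (no match yet)
Bit 11: prefix='10' (no match yet)
Bit 12: prefix='101' -> emit 'i', reset
Bit 13: prefix='1' (no match yet)
Bit 14: prefix='10' (no match yet)
Bit 15: prefix='100' -> emit 'o', reset

Answer: 0 2 3 4 7 10 13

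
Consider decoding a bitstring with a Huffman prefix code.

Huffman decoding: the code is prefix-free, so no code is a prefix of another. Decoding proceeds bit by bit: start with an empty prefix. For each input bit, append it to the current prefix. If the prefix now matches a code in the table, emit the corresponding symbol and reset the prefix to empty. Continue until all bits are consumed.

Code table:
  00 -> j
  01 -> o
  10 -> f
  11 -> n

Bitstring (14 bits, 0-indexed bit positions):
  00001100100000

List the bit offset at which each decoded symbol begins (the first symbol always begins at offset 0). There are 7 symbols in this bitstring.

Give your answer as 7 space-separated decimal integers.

Answer: 0 2 4 6 8 10 12

Derivation:
Bit 0: prefix='0' (no match yet)
Bit 1: prefix='00' -> emit 'j', reset
Bit 2: prefix='0' (no match yet)
Bit 3: prefix='00' -> emit 'j', reset
Bit 4: prefix='1' (no match yet)
Bit 5: prefix='11' -> emit 'n', reset
Bit 6: prefix='0' (no match yet)
Bit 7: prefix='00' -> emit 'j', reset
Bit 8: prefix='1' (no match yet)
Bit 9: prefix='10' -> emit 'f', reset
Bit 10: prefix='0' (no match yet)
Bit 11: prefix='00' -> emit 'j', reset
Bit 12: prefix='0' (no match yet)
Bit 13: prefix='00' -> emit 'j', reset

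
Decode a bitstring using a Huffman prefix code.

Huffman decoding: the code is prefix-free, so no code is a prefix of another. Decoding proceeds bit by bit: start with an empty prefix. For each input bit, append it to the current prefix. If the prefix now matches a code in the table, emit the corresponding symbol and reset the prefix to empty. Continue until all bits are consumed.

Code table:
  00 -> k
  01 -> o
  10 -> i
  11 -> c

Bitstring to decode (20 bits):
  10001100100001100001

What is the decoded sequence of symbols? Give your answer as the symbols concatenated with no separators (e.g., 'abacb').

Answer: ikckikoiko

Derivation:
Bit 0: prefix='1' (no match yet)
Bit 1: prefix='10' -> emit 'i', reset
Bit 2: prefix='0' (no match yet)
Bit 3: prefix='00' -> emit 'k', reset
Bit 4: prefix='1' (no match yet)
Bit 5: prefix='11' -> emit 'c', reset
Bit 6: prefix='0' (no match yet)
Bit 7: prefix='00' -> emit 'k', reset
Bit 8: prefix='1' (no match yet)
Bit 9: prefix='10' -> emit 'i', reset
Bit 10: prefix='0' (no match yet)
Bit 11: prefix='00' -> emit 'k', reset
Bit 12: prefix='0' (no match yet)
Bit 13: prefix='01' -> emit 'o', reset
Bit 14: prefix='1' (no match yet)
Bit 15: prefix='10' -> emit 'i', reset
Bit 16: prefix='0' (no match yet)
Bit 17: prefix='00' -> emit 'k', reset
Bit 18: prefix='0' (no match yet)
Bit 19: prefix='01' -> emit 'o', reset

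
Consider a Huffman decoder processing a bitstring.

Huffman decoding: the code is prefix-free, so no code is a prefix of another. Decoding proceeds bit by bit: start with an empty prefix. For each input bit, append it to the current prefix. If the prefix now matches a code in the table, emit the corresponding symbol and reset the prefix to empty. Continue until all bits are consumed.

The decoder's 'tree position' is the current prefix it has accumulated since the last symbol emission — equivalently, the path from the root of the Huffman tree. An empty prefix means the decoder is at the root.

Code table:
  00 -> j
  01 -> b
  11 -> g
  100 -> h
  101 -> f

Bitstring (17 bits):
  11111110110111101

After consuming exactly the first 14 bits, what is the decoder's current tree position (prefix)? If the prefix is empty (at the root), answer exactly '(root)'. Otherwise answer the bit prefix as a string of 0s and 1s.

Answer: (root)

Derivation:
Bit 0: prefix='1' (no match yet)
Bit 1: prefix='11' -> emit 'g', reset
Bit 2: prefix='1' (no match yet)
Bit 3: prefix='11' -> emit 'g', reset
Bit 4: prefix='1' (no match yet)
Bit 5: prefix='11' -> emit 'g', reset
Bit 6: prefix='1' (no match yet)
Bit 7: prefix='10' (no match yet)
Bit 8: prefix='101' -> emit 'f', reset
Bit 9: prefix='1' (no match yet)
Bit 10: prefix='10' (no match yet)
Bit 11: prefix='101' -> emit 'f', reset
Bit 12: prefix='1' (no match yet)
Bit 13: prefix='11' -> emit 'g', reset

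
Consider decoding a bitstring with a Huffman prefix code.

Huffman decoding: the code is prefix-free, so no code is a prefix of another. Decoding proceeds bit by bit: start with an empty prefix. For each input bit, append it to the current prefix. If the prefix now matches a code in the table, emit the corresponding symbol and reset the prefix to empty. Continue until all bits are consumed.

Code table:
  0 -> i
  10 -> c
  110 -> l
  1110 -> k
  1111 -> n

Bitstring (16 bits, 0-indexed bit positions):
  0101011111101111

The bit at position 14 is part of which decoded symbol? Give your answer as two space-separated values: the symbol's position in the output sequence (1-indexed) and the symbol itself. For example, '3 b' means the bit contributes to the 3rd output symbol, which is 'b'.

Bit 0: prefix='0' -> emit 'i', reset
Bit 1: prefix='1' (no match yet)
Bit 2: prefix='10' -> emit 'c', reset
Bit 3: prefix='1' (no match yet)
Bit 4: prefix='10' -> emit 'c', reset
Bit 5: prefix='1' (no match yet)
Bit 6: prefix='11' (no match yet)
Bit 7: prefix='111' (no match yet)
Bit 8: prefix='1111' -> emit 'n', reset
Bit 9: prefix='1' (no match yet)
Bit 10: prefix='11' (no match yet)
Bit 11: prefix='110' -> emit 'l', reset
Bit 12: prefix='1' (no match yet)
Bit 13: prefix='11' (no match yet)
Bit 14: prefix='111' (no match yet)
Bit 15: prefix='1111' -> emit 'n', reset

Answer: 6 n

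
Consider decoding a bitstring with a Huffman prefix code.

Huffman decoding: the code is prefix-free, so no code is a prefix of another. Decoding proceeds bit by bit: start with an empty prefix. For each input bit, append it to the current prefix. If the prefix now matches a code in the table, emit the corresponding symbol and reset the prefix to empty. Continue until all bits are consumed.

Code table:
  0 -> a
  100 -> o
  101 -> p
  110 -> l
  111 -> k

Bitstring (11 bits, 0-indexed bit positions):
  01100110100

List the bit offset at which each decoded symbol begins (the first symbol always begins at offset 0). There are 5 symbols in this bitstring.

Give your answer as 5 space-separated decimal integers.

Bit 0: prefix='0' -> emit 'a', reset
Bit 1: prefix='1' (no match yet)
Bit 2: prefix='11' (no match yet)
Bit 3: prefix='110' -> emit 'l', reset
Bit 4: prefix='0' -> emit 'a', reset
Bit 5: prefix='1' (no match yet)
Bit 6: prefix='11' (no match yet)
Bit 7: prefix='110' -> emit 'l', reset
Bit 8: prefix='1' (no match yet)
Bit 9: prefix='10' (no match yet)
Bit 10: prefix='100' -> emit 'o', reset

Answer: 0 1 4 5 8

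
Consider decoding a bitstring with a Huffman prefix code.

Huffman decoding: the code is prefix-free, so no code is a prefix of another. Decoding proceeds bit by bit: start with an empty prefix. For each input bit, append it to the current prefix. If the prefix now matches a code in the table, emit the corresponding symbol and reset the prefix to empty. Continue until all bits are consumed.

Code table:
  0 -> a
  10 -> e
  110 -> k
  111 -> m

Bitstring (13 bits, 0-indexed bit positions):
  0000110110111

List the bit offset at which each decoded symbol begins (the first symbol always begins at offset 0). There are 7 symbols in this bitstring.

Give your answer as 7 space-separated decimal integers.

Answer: 0 1 2 3 4 7 10

Derivation:
Bit 0: prefix='0' -> emit 'a', reset
Bit 1: prefix='0' -> emit 'a', reset
Bit 2: prefix='0' -> emit 'a', reset
Bit 3: prefix='0' -> emit 'a', reset
Bit 4: prefix='1' (no match yet)
Bit 5: prefix='11' (no match yet)
Bit 6: prefix='110' -> emit 'k', reset
Bit 7: prefix='1' (no match yet)
Bit 8: prefix='11' (no match yet)
Bit 9: prefix='110' -> emit 'k', reset
Bit 10: prefix='1' (no match yet)
Bit 11: prefix='11' (no match yet)
Bit 12: prefix='111' -> emit 'm', reset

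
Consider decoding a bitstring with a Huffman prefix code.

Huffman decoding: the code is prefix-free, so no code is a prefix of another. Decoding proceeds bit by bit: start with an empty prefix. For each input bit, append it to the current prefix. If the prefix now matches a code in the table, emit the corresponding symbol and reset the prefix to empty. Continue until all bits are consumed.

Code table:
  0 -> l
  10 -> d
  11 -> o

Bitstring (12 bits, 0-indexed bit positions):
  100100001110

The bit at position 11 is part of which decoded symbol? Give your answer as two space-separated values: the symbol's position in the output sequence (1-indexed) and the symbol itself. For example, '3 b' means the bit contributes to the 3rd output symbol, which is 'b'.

Bit 0: prefix='1' (no match yet)
Bit 1: prefix='10' -> emit 'd', reset
Bit 2: prefix='0' -> emit 'l', reset
Bit 3: prefix='1' (no match yet)
Bit 4: prefix='10' -> emit 'd', reset
Bit 5: prefix='0' -> emit 'l', reset
Bit 6: prefix='0' -> emit 'l', reset
Bit 7: prefix='0' -> emit 'l', reset
Bit 8: prefix='1' (no match yet)
Bit 9: prefix='11' -> emit 'o', reset
Bit 10: prefix='1' (no match yet)
Bit 11: prefix='10' -> emit 'd', reset

Answer: 8 d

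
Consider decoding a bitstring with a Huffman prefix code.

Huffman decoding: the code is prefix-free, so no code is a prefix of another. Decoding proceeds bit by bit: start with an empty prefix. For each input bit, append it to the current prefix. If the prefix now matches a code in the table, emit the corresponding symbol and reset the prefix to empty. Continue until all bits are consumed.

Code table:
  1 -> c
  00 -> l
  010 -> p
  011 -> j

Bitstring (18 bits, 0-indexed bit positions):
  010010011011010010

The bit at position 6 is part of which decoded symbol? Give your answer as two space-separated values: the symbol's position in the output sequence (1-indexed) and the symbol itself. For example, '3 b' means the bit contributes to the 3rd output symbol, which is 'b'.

Bit 0: prefix='0' (no match yet)
Bit 1: prefix='01' (no match yet)
Bit 2: prefix='010' -> emit 'p', reset
Bit 3: prefix='0' (no match yet)
Bit 4: prefix='01' (no match yet)
Bit 5: prefix='010' -> emit 'p', reset
Bit 6: prefix='0' (no match yet)
Bit 7: prefix='01' (no match yet)
Bit 8: prefix='011' -> emit 'j', reset
Bit 9: prefix='0' (no match yet)
Bit 10: prefix='01' (no match yet)

Answer: 3 j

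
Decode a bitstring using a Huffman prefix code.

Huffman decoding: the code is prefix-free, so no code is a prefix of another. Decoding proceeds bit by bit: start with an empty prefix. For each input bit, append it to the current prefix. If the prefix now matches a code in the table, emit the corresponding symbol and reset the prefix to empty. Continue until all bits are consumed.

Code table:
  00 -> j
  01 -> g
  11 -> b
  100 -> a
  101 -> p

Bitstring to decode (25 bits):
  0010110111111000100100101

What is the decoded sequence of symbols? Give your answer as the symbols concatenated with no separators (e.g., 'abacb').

Bit 0: prefix='0' (no match yet)
Bit 1: prefix='00' -> emit 'j', reset
Bit 2: prefix='1' (no match yet)
Bit 3: prefix='10' (no match yet)
Bit 4: prefix='101' -> emit 'p', reset
Bit 5: prefix='1' (no match yet)
Bit 6: prefix='10' (no match yet)
Bit 7: prefix='101' -> emit 'p', reset
Bit 8: prefix='1' (no match yet)
Bit 9: prefix='11' -> emit 'b', reset
Bit 10: prefix='1' (no match yet)
Bit 11: prefix='11' -> emit 'b', reset
Bit 12: prefix='1' (no match yet)
Bit 13: prefix='10' (no match yet)
Bit 14: prefix='100' -> emit 'a', reset
Bit 15: prefix='0' (no match yet)
Bit 16: prefix='01' -> emit 'g', reset
Bit 17: prefix='0' (no match yet)
Bit 18: prefix='00' -> emit 'j', reset
Bit 19: prefix='1' (no match yet)
Bit 20: prefix='10' (no match yet)
Bit 21: prefix='100' -> emit 'a', reset
Bit 22: prefix='1' (no match yet)
Bit 23: prefix='10' (no match yet)
Bit 24: prefix='101' -> emit 'p', reset

Answer: jppbbagjap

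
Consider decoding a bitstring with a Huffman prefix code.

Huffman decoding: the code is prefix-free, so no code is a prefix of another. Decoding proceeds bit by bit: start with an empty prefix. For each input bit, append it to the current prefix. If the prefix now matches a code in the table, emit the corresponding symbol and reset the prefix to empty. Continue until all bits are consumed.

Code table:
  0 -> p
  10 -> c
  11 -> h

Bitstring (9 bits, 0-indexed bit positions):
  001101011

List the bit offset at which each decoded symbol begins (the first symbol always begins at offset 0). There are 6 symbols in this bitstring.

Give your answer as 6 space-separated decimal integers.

Answer: 0 1 2 4 5 7

Derivation:
Bit 0: prefix='0' -> emit 'p', reset
Bit 1: prefix='0' -> emit 'p', reset
Bit 2: prefix='1' (no match yet)
Bit 3: prefix='11' -> emit 'h', reset
Bit 4: prefix='0' -> emit 'p', reset
Bit 5: prefix='1' (no match yet)
Bit 6: prefix='10' -> emit 'c', reset
Bit 7: prefix='1' (no match yet)
Bit 8: prefix='11' -> emit 'h', reset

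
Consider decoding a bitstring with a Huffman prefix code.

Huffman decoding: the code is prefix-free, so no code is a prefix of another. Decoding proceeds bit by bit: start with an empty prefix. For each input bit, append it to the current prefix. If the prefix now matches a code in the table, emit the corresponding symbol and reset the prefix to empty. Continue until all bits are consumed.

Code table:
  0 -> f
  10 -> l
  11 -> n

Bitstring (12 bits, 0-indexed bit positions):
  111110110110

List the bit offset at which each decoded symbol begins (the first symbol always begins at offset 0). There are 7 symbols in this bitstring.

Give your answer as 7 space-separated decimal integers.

Bit 0: prefix='1' (no match yet)
Bit 1: prefix='11' -> emit 'n', reset
Bit 2: prefix='1' (no match yet)
Bit 3: prefix='11' -> emit 'n', reset
Bit 4: prefix='1' (no match yet)
Bit 5: prefix='10' -> emit 'l', reset
Bit 6: prefix='1' (no match yet)
Bit 7: prefix='11' -> emit 'n', reset
Bit 8: prefix='0' -> emit 'f', reset
Bit 9: prefix='1' (no match yet)
Bit 10: prefix='11' -> emit 'n', reset
Bit 11: prefix='0' -> emit 'f', reset

Answer: 0 2 4 6 8 9 11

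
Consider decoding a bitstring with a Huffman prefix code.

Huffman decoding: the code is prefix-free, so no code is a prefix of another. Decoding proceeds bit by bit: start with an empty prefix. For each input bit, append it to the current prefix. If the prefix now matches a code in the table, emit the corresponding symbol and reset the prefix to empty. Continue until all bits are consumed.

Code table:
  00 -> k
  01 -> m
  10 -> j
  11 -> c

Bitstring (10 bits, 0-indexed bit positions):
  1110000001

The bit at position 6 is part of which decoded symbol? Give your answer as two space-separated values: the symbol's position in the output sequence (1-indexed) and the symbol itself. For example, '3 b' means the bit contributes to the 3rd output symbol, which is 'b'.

Answer: 4 k

Derivation:
Bit 0: prefix='1' (no match yet)
Bit 1: prefix='11' -> emit 'c', reset
Bit 2: prefix='1' (no match yet)
Bit 3: prefix='10' -> emit 'j', reset
Bit 4: prefix='0' (no match yet)
Bit 5: prefix='00' -> emit 'k', reset
Bit 6: prefix='0' (no match yet)
Bit 7: prefix='00' -> emit 'k', reset
Bit 8: prefix='0' (no match yet)
Bit 9: prefix='01' -> emit 'm', reset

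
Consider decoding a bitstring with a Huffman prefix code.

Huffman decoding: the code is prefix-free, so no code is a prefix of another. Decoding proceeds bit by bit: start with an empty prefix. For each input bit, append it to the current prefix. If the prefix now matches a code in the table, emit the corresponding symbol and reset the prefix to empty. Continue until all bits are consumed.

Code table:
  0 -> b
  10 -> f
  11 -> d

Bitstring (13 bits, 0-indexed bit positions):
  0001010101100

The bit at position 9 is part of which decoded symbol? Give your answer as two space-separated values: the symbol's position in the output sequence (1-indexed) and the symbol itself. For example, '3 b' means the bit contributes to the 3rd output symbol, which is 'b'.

Answer: 7 d

Derivation:
Bit 0: prefix='0' -> emit 'b', reset
Bit 1: prefix='0' -> emit 'b', reset
Bit 2: prefix='0' -> emit 'b', reset
Bit 3: prefix='1' (no match yet)
Bit 4: prefix='10' -> emit 'f', reset
Bit 5: prefix='1' (no match yet)
Bit 6: prefix='10' -> emit 'f', reset
Bit 7: prefix='1' (no match yet)
Bit 8: prefix='10' -> emit 'f', reset
Bit 9: prefix='1' (no match yet)
Bit 10: prefix='11' -> emit 'd', reset
Bit 11: prefix='0' -> emit 'b', reset
Bit 12: prefix='0' -> emit 'b', reset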